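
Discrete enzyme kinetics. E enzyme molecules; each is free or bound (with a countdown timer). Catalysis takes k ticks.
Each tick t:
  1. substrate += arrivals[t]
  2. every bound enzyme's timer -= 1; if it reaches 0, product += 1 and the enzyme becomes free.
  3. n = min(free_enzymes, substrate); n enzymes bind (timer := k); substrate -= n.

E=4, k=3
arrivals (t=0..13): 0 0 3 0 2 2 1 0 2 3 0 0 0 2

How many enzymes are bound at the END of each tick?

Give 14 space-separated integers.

Answer: 0 0 3 3 4 4 4 4 3 4 4 3 2 3

Derivation:
t=0: arr=0 -> substrate=0 bound=0 product=0
t=1: arr=0 -> substrate=0 bound=0 product=0
t=2: arr=3 -> substrate=0 bound=3 product=0
t=3: arr=0 -> substrate=0 bound=3 product=0
t=4: arr=2 -> substrate=1 bound=4 product=0
t=5: arr=2 -> substrate=0 bound=4 product=3
t=6: arr=1 -> substrate=1 bound=4 product=3
t=7: arr=0 -> substrate=0 bound=4 product=4
t=8: arr=2 -> substrate=0 bound=3 product=7
t=9: arr=3 -> substrate=2 bound=4 product=7
t=10: arr=0 -> substrate=1 bound=4 product=8
t=11: arr=0 -> substrate=0 bound=3 product=10
t=12: arr=0 -> substrate=0 bound=2 product=11
t=13: arr=2 -> substrate=0 bound=3 product=12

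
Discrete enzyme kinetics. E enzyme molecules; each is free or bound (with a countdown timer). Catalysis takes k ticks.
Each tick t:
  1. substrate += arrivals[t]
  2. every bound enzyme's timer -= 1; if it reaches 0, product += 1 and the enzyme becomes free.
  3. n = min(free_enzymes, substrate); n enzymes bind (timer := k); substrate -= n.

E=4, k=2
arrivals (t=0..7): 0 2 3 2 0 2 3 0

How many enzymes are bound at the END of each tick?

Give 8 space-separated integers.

Answer: 0 2 4 4 3 3 4 3

Derivation:
t=0: arr=0 -> substrate=0 bound=0 product=0
t=1: arr=2 -> substrate=0 bound=2 product=0
t=2: arr=3 -> substrate=1 bound=4 product=0
t=3: arr=2 -> substrate=1 bound=4 product=2
t=4: arr=0 -> substrate=0 bound=3 product=4
t=5: arr=2 -> substrate=0 bound=3 product=6
t=6: arr=3 -> substrate=1 bound=4 product=7
t=7: arr=0 -> substrate=0 bound=3 product=9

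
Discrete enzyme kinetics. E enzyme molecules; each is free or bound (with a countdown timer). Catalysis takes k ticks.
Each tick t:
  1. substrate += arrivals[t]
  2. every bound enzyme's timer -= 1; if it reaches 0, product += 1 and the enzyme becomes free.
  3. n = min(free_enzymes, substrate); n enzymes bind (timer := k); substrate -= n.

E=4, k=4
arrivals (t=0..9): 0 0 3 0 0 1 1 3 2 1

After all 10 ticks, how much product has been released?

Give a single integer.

t=0: arr=0 -> substrate=0 bound=0 product=0
t=1: arr=0 -> substrate=0 bound=0 product=0
t=2: arr=3 -> substrate=0 bound=3 product=0
t=3: arr=0 -> substrate=0 bound=3 product=0
t=4: arr=0 -> substrate=0 bound=3 product=0
t=5: arr=1 -> substrate=0 bound=4 product=0
t=6: arr=1 -> substrate=0 bound=2 product=3
t=7: arr=3 -> substrate=1 bound=4 product=3
t=8: arr=2 -> substrate=3 bound=4 product=3
t=9: arr=1 -> substrate=3 bound=4 product=4

Answer: 4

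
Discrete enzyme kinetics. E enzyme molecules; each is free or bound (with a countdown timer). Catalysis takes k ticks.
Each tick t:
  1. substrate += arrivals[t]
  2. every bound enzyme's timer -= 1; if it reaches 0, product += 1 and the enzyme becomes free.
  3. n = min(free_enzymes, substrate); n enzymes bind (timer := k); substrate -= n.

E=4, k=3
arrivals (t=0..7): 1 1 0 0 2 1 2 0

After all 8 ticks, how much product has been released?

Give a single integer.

Answer: 4

Derivation:
t=0: arr=1 -> substrate=0 bound=1 product=0
t=1: arr=1 -> substrate=0 bound=2 product=0
t=2: arr=0 -> substrate=0 bound=2 product=0
t=3: arr=0 -> substrate=0 bound=1 product=1
t=4: arr=2 -> substrate=0 bound=2 product=2
t=5: arr=1 -> substrate=0 bound=3 product=2
t=6: arr=2 -> substrate=1 bound=4 product=2
t=7: arr=0 -> substrate=0 bound=3 product=4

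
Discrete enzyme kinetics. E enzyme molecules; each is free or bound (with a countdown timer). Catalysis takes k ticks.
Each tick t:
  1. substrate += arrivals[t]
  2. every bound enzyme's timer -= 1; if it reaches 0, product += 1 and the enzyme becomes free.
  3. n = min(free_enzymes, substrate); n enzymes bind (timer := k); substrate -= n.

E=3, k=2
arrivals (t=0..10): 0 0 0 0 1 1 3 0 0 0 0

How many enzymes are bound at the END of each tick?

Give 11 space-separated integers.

Answer: 0 0 0 0 1 2 3 3 1 0 0

Derivation:
t=0: arr=0 -> substrate=0 bound=0 product=0
t=1: arr=0 -> substrate=0 bound=0 product=0
t=2: arr=0 -> substrate=0 bound=0 product=0
t=3: arr=0 -> substrate=0 bound=0 product=0
t=4: arr=1 -> substrate=0 bound=1 product=0
t=5: arr=1 -> substrate=0 bound=2 product=0
t=6: arr=3 -> substrate=1 bound=3 product=1
t=7: arr=0 -> substrate=0 bound=3 product=2
t=8: arr=0 -> substrate=0 bound=1 product=4
t=9: arr=0 -> substrate=0 bound=0 product=5
t=10: arr=0 -> substrate=0 bound=0 product=5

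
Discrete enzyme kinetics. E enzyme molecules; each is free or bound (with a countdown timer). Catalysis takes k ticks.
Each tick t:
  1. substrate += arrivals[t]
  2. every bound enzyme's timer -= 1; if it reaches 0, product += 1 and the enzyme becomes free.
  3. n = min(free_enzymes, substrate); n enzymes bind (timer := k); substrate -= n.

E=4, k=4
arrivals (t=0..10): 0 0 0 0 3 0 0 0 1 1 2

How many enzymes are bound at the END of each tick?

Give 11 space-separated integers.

Answer: 0 0 0 0 3 3 3 3 1 2 4

Derivation:
t=0: arr=0 -> substrate=0 bound=0 product=0
t=1: arr=0 -> substrate=0 bound=0 product=0
t=2: arr=0 -> substrate=0 bound=0 product=0
t=3: arr=0 -> substrate=0 bound=0 product=0
t=4: arr=3 -> substrate=0 bound=3 product=0
t=5: arr=0 -> substrate=0 bound=3 product=0
t=6: arr=0 -> substrate=0 bound=3 product=0
t=7: arr=0 -> substrate=0 bound=3 product=0
t=8: arr=1 -> substrate=0 bound=1 product=3
t=9: arr=1 -> substrate=0 bound=2 product=3
t=10: arr=2 -> substrate=0 bound=4 product=3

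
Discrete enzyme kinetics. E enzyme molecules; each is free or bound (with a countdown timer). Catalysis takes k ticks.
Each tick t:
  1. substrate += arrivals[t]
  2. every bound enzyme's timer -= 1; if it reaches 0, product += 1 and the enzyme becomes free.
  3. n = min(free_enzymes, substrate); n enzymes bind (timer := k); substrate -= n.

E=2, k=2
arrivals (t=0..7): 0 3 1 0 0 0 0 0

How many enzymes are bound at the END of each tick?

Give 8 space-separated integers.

t=0: arr=0 -> substrate=0 bound=0 product=0
t=1: arr=3 -> substrate=1 bound=2 product=0
t=2: arr=1 -> substrate=2 bound=2 product=0
t=3: arr=0 -> substrate=0 bound=2 product=2
t=4: arr=0 -> substrate=0 bound=2 product=2
t=5: arr=0 -> substrate=0 bound=0 product=4
t=6: arr=0 -> substrate=0 bound=0 product=4
t=7: arr=0 -> substrate=0 bound=0 product=4

Answer: 0 2 2 2 2 0 0 0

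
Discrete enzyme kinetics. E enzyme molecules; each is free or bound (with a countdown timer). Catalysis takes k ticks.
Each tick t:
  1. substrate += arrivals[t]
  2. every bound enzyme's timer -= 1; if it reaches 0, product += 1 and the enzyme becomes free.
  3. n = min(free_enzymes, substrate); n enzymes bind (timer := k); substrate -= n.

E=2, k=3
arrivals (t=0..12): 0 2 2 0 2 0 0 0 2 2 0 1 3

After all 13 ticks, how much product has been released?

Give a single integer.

Answer: 6

Derivation:
t=0: arr=0 -> substrate=0 bound=0 product=0
t=1: arr=2 -> substrate=0 bound=2 product=0
t=2: arr=2 -> substrate=2 bound=2 product=0
t=3: arr=0 -> substrate=2 bound=2 product=0
t=4: arr=2 -> substrate=2 bound=2 product=2
t=5: arr=0 -> substrate=2 bound=2 product=2
t=6: arr=0 -> substrate=2 bound=2 product=2
t=7: arr=0 -> substrate=0 bound=2 product=4
t=8: arr=2 -> substrate=2 bound=2 product=4
t=9: arr=2 -> substrate=4 bound=2 product=4
t=10: arr=0 -> substrate=2 bound=2 product=6
t=11: arr=1 -> substrate=3 bound=2 product=6
t=12: arr=3 -> substrate=6 bound=2 product=6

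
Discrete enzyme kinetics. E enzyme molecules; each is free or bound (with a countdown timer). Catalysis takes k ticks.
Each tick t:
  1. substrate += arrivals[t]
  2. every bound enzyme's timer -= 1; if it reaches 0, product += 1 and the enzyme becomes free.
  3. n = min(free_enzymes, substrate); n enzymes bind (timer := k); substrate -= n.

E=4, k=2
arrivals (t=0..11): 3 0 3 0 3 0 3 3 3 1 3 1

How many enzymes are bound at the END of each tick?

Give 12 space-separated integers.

Answer: 3 3 3 3 3 3 3 4 4 4 4 4

Derivation:
t=0: arr=3 -> substrate=0 bound=3 product=0
t=1: arr=0 -> substrate=0 bound=3 product=0
t=2: arr=3 -> substrate=0 bound=3 product=3
t=3: arr=0 -> substrate=0 bound=3 product=3
t=4: arr=3 -> substrate=0 bound=3 product=6
t=5: arr=0 -> substrate=0 bound=3 product=6
t=6: arr=3 -> substrate=0 bound=3 product=9
t=7: arr=3 -> substrate=2 bound=4 product=9
t=8: arr=3 -> substrate=2 bound=4 product=12
t=9: arr=1 -> substrate=2 bound=4 product=13
t=10: arr=3 -> substrate=2 bound=4 product=16
t=11: arr=1 -> substrate=2 bound=4 product=17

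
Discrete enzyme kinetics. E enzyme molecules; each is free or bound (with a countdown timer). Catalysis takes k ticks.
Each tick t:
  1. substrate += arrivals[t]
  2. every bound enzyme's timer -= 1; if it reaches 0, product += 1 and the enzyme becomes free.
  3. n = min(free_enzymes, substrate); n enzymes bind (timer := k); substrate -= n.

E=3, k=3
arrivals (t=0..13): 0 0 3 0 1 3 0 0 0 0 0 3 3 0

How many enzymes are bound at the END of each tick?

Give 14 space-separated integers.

Answer: 0 0 3 3 3 3 3 3 1 1 1 3 3 3

Derivation:
t=0: arr=0 -> substrate=0 bound=0 product=0
t=1: arr=0 -> substrate=0 bound=0 product=0
t=2: arr=3 -> substrate=0 bound=3 product=0
t=3: arr=0 -> substrate=0 bound=3 product=0
t=4: arr=1 -> substrate=1 bound=3 product=0
t=5: arr=3 -> substrate=1 bound=3 product=3
t=6: arr=0 -> substrate=1 bound=3 product=3
t=7: arr=0 -> substrate=1 bound=3 product=3
t=8: arr=0 -> substrate=0 bound=1 product=6
t=9: arr=0 -> substrate=0 bound=1 product=6
t=10: arr=0 -> substrate=0 bound=1 product=6
t=11: arr=3 -> substrate=0 bound=3 product=7
t=12: arr=3 -> substrate=3 bound=3 product=7
t=13: arr=0 -> substrate=3 bound=3 product=7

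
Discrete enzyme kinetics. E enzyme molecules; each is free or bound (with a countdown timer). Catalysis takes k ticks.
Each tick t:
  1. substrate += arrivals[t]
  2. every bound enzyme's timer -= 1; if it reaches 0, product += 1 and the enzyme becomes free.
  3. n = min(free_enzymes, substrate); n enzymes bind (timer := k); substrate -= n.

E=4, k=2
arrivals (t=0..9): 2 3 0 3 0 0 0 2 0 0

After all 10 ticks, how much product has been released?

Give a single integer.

t=0: arr=2 -> substrate=0 bound=2 product=0
t=1: arr=3 -> substrate=1 bound=4 product=0
t=2: arr=0 -> substrate=0 bound=3 product=2
t=3: arr=3 -> substrate=0 bound=4 product=4
t=4: arr=0 -> substrate=0 bound=3 product=5
t=5: arr=0 -> substrate=0 bound=0 product=8
t=6: arr=0 -> substrate=0 bound=0 product=8
t=7: arr=2 -> substrate=0 bound=2 product=8
t=8: arr=0 -> substrate=0 bound=2 product=8
t=9: arr=0 -> substrate=0 bound=0 product=10

Answer: 10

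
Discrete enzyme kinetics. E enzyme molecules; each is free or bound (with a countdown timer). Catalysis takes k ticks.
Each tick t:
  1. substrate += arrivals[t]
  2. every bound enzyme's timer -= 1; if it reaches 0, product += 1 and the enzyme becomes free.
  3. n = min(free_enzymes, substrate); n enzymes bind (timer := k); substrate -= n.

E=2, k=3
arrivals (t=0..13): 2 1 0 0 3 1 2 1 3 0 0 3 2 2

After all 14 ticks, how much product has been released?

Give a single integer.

t=0: arr=2 -> substrate=0 bound=2 product=0
t=1: arr=1 -> substrate=1 bound=2 product=0
t=2: arr=0 -> substrate=1 bound=2 product=0
t=3: arr=0 -> substrate=0 bound=1 product=2
t=4: arr=3 -> substrate=2 bound=2 product=2
t=5: arr=1 -> substrate=3 bound=2 product=2
t=6: arr=2 -> substrate=4 bound=2 product=3
t=7: arr=1 -> substrate=4 bound=2 product=4
t=8: arr=3 -> substrate=7 bound=2 product=4
t=9: arr=0 -> substrate=6 bound=2 product=5
t=10: arr=0 -> substrate=5 bound=2 product=6
t=11: arr=3 -> substrate=8 bound=2 product=6
t=12: arr=2 -> substrate=9 bound=2 product=7
t=13: arr=2 -> substrate=10 bound=2 product=8

Answer: 8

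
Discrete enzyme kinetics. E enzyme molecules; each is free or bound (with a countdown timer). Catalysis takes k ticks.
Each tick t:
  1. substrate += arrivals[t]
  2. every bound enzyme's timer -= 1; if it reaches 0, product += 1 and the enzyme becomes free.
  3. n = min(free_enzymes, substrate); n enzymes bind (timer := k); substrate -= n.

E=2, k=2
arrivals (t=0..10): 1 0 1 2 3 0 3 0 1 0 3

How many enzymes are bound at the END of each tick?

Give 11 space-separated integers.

Answer: 1 1 1 2 2 2 2 2 2 2 2

Derivation:
t=0: arr=1 -> substrate=0 bound=1 product=0
t=1: arr=0 -> substrate=0 bound=1 product=0
t=2: arr=1 -> substrate=0 bound=1 product=1
t=3: arr=2 -> substrate=1 bound=2 product=1
t=4: arr=3 -> substrate=3 bound=2 product=2
t=5: arr=0 -> substrate=2 bound=2 product=3
t=6: arr=3 -> substrate=4 bound=2 product=4
t=7: arr=0 -> substrate=3 bound=2 product=5
t=8: arr=1 -> substrate=3 bound=2 product=6
t=9: arr=0 -> substrate=2 bound=2 product=7
t=10: arr=3 -> substrate=4 bound=2 product=8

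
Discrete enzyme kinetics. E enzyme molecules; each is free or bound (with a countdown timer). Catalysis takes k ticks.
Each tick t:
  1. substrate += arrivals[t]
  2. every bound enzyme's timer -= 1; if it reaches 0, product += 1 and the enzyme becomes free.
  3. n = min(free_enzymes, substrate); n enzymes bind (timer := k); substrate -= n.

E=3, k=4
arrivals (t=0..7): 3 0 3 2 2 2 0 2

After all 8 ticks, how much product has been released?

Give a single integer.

t=0: arr=3 -> substrate=0 bound=3 product=0
t=1: arr=0 -> substrate=0 bound=3 product=0
t=2: arr=3 -> substrate=3 bound=3 product=0
t=3: arr=2 -> substrate=5 bound=3 product=0
t=4: arr=2 -> substrate=4 bound=3 product=3
t=5: arr=2 -> substrate=6 bound=3 product=3
t=6: arr=0 -> substrate=6 bound=3 product=3
t=7: arr=2 -> substrate=8 bound=3 product=3

Answer: 3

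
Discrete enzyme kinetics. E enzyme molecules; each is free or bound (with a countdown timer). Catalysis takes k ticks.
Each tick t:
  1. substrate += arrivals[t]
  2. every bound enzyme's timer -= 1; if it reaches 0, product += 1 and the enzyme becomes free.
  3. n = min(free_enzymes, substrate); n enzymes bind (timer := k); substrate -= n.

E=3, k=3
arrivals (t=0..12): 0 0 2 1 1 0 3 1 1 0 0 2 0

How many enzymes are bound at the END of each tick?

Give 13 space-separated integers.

Answer: 0 0 2 3 3 2 3 3 3 3 3 3 2

Derivation:
t=0: arr=0 -> substrate=0 bound=0 product=0
t=1: arr=0 -> substrate=0 bound=0 product=0
t=2: arr=2 -> substrate=0 bound=2 product=0
t=3: arr=1 -> substrate=0 bound=3 product=0
t=4: arr=1 -> substrate=1 bound=3 product=0
t=5: arr=0 -> substrate=0 bound=2 product=2
t=6: arr=3 -> substrate=1 bound=3 product=3
t=7: arr=1 -> substrate=2 bound=3 product=3
t=8: arr=1 -> substrate=2 bound=3 product=4
t=9: arr=0 -> substrate=0 bound=3 product=6
t=10: arr=0 -> substrate=0 bound=3 product=6
t=11: arr=2 -> substrate=1 bound=3 product=7
t=12: arr=0 -> substrate=0 bound=2 product=9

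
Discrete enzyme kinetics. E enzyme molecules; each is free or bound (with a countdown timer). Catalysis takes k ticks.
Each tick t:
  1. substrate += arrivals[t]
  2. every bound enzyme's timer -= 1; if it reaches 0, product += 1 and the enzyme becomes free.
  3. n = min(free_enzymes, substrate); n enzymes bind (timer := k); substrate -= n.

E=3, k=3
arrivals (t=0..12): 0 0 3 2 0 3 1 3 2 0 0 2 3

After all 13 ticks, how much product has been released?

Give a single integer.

Answer: 9

Derivation:
t=0: arr=0 -> substrate=0 bound=0 product=0
t=1: arr=0 -> substrate=0 bound=0 product=0
t=2: arr=3 -> substrate=0 bound=3 product=0
t=3: arr=2 -> substrate=2 bound=3 product=0
t=4: arr=0 -> substrate=2 bound=3 product=0
t=5: arr=3 -> substrate=2 bound=3 product=3
t=6: arr=1 -> substrate=3 bound=3 product=3
t=7: arr=3 -> substrate=6 bound=3 product=3
t=8: arr=2 -> substrate=5 bound=3 product=6
t=9: arr=0 -> substrate=5 bound=3 product=6
t=10: arr=0 -> substrate=5 bound=3 product=6
t=11: arr=2 -> substrate=4 bound=3 product=9
t=12: arr=3 -> substrate=7 bound=3 product=9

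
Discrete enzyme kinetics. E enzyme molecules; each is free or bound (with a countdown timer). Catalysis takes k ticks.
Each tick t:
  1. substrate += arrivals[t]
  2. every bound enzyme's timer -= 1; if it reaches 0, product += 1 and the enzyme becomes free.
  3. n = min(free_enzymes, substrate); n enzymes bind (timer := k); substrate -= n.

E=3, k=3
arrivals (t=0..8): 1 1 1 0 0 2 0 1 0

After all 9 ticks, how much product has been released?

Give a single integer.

t=0: arr=1 -> substrate=0 bound=1 product=0
t=1: arr=1 -> substrate=0 bound=2 product=0
t=2: arr=1 -> substrate=0 bound=3 product=0
t=3: arr=0 -> substrate=0 bound=2 product=1
t=4: arr=0 -> substrate=0 bound=1 product=2
t=5: arr=2 -> substrate=0 bound=2 product=3
t=6: arr=0 -> substrate=0 bound=2 product=3
t=7: arr=1 -> substrate=0 bound=3 product=3
t=8: arr=0 -> substrate=0 bound=1 product=5

Answer: 5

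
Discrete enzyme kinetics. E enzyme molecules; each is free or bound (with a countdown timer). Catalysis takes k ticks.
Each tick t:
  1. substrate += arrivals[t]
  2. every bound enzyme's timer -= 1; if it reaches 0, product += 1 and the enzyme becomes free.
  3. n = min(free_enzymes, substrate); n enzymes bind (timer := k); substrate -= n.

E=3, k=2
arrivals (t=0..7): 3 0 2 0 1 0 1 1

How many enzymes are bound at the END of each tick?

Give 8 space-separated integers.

Answer: 3 3 2 2 1 1 1 2

Derivation:
t=0: arr=3 -> substrate=0 bound=3 product=0
t=1: arr=0 -> substrate=0 bound=3 product=0
t=2: arr=2 -> substrate=0 bound=2 product=3
t=3: arr=0 -> substrate=0 bound=2 product=3
t=4: arr=1 -> substrate=0 bound=1 product=5
t=5: arr=0 -> substrate=0 bound=1 product=5
t=6: arr=1 -> substrate=0 bound=1 product=6
t=7: arr=1 -> substrate=0 bound=2 product=6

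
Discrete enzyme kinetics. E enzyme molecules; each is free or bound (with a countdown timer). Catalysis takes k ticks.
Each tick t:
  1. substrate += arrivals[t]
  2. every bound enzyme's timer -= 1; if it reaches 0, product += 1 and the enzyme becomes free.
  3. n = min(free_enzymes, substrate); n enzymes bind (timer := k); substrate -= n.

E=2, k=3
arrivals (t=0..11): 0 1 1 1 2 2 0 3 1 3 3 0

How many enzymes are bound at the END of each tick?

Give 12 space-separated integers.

Answer: 0 1 2 2 2 2 2 2 2 2 2 2

Derivation:
t=0: arr=0 -> substrate=0 bound=0 product=0
t=1: arr=1 -> substrate=0 bound=1 product=0
t=2: arr=1 -> substrate=0 bound=2 product=0
t=3: arr=1 -> substrate=1 bound=2 product=0
t=4: arr=2 -> substrate=2 bound=2 product=1
t=5: arr=2 -> substrate=3 bound=2 product=2
t=6: arr=0 -> substrate=3 bound=2 product=2
t=7: arr=3 -> substrate=5 bound=2 product=3
t=8: arr=1 -> substrate=5 bound=2 product=4
t=9: arr=3 -> substrate=8 bound=2 product=4
t=10: arr=3 -> substrate=10 bound=2 product=5
t=11: arr=0 -> substrate=9 bound=2 product=6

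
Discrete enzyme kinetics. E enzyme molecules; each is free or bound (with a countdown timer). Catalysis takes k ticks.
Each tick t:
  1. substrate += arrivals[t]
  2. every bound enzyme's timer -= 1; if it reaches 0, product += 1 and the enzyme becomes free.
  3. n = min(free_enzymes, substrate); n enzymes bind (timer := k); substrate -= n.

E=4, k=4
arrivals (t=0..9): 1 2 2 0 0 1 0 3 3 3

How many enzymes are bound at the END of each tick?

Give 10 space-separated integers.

t=0: arr=1 -> substrate=0 bound=1 product=0
t=1: arr=2 -> substrate=0 bound=3 product=0
t=2: arr=2 -> substrate=1 bound=4 product=0
t=3: arr=0 -> substrate=1 bound=4 product=0
t=4: arr=0 -> substrate=0 bound=4 product=1
t=5: arr=1 -> substrate=0 bound=3 product=3
t=6: arr=0 -> substrate=0 bound=2 product=4
t=7: arr=3 -> substrate=1 bound=4 product=4
t=8: arr=3 -> substrate=3 bound=4 product=5
t=9: arr=3 -> substrate=5 bound=4 product=6

Answer: 1 3 4 4 4 3 2 4 4 4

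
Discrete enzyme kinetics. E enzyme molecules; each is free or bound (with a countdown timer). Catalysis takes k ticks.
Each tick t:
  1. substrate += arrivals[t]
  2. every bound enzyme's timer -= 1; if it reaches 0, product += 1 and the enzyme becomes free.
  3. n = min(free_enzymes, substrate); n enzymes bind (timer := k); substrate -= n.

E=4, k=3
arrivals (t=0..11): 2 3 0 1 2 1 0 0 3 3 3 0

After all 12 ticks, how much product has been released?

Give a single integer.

t=0: arr=2 -> substrate=0 bound=2 product=0
t=1: arr=3 -> substrate=1 bound=4 product=0
t=2: arr=0 -> substrate=1 bound=4 product=0
t=3: arr=1 -> substrate=0 bound=4 product=2
t=4: arr=2 -> substrate=0 bound=4 product=4
t=5: arr=1 -> substrate=1 bound=4 product=4
t=6: arr=0 -> substrate=0 bound=3 product=6
t=7: arr=0 -> substrate=0 bound=1 product=8
t=8: arr=3 -> substrate=0 bound=4 product=8
t=9: arr=3 -> substrate=2 bound=4 product=9
t=10: arr=3 -> substrate=5 bound=4 product=9
t=11: arr=0 -> substrate=2 bound=4 product=12

Answer: 12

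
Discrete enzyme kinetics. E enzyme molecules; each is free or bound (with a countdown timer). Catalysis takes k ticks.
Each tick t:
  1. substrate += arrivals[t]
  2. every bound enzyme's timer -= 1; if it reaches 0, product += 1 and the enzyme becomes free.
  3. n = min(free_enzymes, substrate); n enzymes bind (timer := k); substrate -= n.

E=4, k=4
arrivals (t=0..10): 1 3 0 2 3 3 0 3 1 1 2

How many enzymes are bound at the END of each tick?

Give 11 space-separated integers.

t=0: arr=1 -> substrate=0 bound=1 product=0
t=1: arr=3 -> substrate=0 bound=4 product=0
t=2: arr=0 -> substrate=0 bound=4 product=0
t=3: arr=2 -> substrate=2 bound=4 product=0
t=4: arr=3 -> substrate=4 bound=4 product=1
t=5: arr=3 -> substrate=4 bound=4 product=4
t=6: arr=0 -> substrate=4 bound=4 product=4
t=7: arr=3 -> substrate=7 bound=4 product=4
t=8: arr=1 -> substrate=7 bound=4 product=5
t=9: arr=1 -> substrate=5 bound=4 product=8
t=10: arr=2 -> substrate=7 bound=4 product=8

Answer: 1 4 4 4 4 4 4 4 4 4 4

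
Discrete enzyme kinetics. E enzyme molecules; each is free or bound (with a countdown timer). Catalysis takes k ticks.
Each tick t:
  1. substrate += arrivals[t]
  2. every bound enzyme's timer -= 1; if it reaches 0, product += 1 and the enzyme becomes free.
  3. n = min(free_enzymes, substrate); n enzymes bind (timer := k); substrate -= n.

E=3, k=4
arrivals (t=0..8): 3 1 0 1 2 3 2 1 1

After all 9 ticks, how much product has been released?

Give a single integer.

Answer: 6

Derivation:
t=0: arr=3 -> substrate=0 bound=3 product=0
t=1: arr=1 -> substrate=1 bound=3 product=0
t=2: arr=0 -> substrate=1 bound=3 product=0
t=3: arr=1 -> substrate=2 bound=3 product=0
t=4: arr=2 -> substrate=1 bound=3 product=3
t=5: arr=3 -> substrate=4 bound=3 product=3
t=6: arr=2 -> substrate=6 bound=3 product=3
t=7: arr=1 -> substrate=7 bound=3 product=3
t=8: arr=1 -> substrate=5 bound=3 product=6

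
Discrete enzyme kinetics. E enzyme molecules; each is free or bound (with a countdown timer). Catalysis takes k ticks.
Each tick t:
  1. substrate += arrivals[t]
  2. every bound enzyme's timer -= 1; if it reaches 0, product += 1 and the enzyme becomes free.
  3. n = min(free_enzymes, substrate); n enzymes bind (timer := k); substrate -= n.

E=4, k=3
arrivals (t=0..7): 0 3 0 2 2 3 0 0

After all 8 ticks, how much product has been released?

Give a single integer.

t=0: arr=0 -> substrate=0 bound=0 product=0
t=1: arr=3 -> substrate=0 bound=3 product=0
t=2: arr=0 -> substrate=0 bound=3 product=0
t=3: arr=2 -> substrate=1 bound=4 product=0
t=4: arr=2 -> substrate=0 bound=4 product=3
t=5: arr=3 -> substrate=3 bound=4 product=3
t=6: arr=0 -> substrate=2 bound=4 product=4
t=7: arr=0 -> substrate=0 bound=3 product=7

Answer: 7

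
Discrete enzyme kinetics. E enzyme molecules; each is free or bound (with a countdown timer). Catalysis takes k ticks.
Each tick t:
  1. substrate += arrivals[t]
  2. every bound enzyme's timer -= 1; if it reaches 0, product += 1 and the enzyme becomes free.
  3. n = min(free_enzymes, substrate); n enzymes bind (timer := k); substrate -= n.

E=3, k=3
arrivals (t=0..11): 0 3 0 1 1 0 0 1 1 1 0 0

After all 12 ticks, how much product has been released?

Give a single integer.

Answer: 7

Derivation:
t=0: arr=0 -> substrate=0 bound=0 product=0
t=1: arr=3 -> substrate=0 bound=3 product=0
t=2: arr=0 -> substrate=0 bound=3 product=0
t=3: arr=1 -> substrate=1 bound=3 product=0
t=4: arr=1 -> substrate=0 bound=2 product=3
t=5: arr=0 -> substrate=0 bound=2 product=3
t=6: arr=0 -> substrate=0 bound=2 product=3
t=7: arr=1 -> substrate=0 bound=1 product=5
t=8: arr=1 -> substrate=0 bound=2 product=5
t=9: arr=1 -> substrate=0 bound=3 product=5
t=10: arr=0 -> substrate=0 bound=2 product=6
t=11: arr=0 -> substrate=0 bound=1 product=7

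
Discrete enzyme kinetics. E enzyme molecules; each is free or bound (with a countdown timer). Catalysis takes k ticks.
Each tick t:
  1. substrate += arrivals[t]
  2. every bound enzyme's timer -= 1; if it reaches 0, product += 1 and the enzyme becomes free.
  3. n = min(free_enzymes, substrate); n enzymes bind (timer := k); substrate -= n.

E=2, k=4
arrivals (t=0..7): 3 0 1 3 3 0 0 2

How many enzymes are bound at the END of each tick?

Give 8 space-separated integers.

Answer: 2 2 2 2 2 2 2 2

Derivation:
t=0: arr=3 -> substrate=1 bound=2 product=0
t=1: arr=0 -> substrate=1 bound=2 product=0
t=2: arr=1 -> substrate=2 bound=2 product=0
t=3: arr=3 -> substrate=5 bound=2 product=0
t=4: arr=3 -> substrate=6 bound=2 product=2
t=5: arr=0 -> substrate=6 bound=2 product=2
t=6: arr=0 -> substrate=6 bound=2 product=2
t=7: arr=2 -> substrate=8 bound=2 product=2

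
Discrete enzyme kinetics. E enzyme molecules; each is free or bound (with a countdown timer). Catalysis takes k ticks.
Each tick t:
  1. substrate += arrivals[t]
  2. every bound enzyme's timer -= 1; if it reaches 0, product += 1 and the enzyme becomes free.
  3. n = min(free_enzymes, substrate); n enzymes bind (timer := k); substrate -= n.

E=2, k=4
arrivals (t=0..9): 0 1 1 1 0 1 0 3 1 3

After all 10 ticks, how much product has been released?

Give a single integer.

t=0: arr=0 -> substrate=0 bound=0 product=0
t=1: arr=1 -> substrate=0 bound=1 product=0
t=2: arr=1 -> substrate=0 bound=2 product=0
t=3: arr=1 -> substrate=1 bound=2 product=0
t=4: arr=0 -> substrate=1 bound=2 product=0
t=5: arr=1 -> substrate=1 bound=2 product=1
t=6: arr=0 -> substrate=0 bound=2 product=2
t=7: arr=3 -> substrate=3 bound=2 product=2
t=8: arr=1 -> substrate=4 bound=2 product=2
t=9: arr=3 -> substrate=6 bound=2 product=3

Answer: 3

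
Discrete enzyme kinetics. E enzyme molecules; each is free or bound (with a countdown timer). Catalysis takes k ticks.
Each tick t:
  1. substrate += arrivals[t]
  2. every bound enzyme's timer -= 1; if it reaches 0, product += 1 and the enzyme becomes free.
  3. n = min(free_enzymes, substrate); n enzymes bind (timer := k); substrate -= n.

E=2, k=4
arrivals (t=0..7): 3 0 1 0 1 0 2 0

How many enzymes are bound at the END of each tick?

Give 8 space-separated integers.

Answer: 2 2 2 2 2 2 2 2

Derivation:
t=0: arr=3 -> substrate=1 bound=2 product=0
t=1: arr=0 -> substrate=1 bound=2 product=0
t=2: arr=1 -> substrate=2 bound=2 product=0
t=3: arr=0 -> substrate=2 bound=2 product=0
t=4: arr=1 -> substrate=1 bound=2 product=2
t=5: arr=0 -> substrate=1 bound=2 product=2
t=6: arr=2 -> substrate=3 bound=2 product=2
t=7: arr=0 -> substrate=3 bound=2 product=2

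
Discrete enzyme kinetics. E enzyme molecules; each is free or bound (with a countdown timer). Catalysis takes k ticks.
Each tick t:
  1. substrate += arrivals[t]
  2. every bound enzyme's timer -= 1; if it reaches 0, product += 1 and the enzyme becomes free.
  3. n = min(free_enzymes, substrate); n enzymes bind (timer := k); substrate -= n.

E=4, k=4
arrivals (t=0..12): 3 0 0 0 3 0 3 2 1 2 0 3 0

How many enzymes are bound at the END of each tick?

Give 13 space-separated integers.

t=0: arr=3 -> substrate=0 bound=3 product=0
t=1: arr=0 -> substrate=0 bound=3 product=0
t=2: arr=0 -> substrate=0 bound=3 product=0
t=3: arr=0 -> substrate=0 bound=3 product=0
t=4: arr=3 -> substrate=0 bound=3 product=3
t=5: arr=0 -> substrate=0 bound=3 product=3
t=6: arr=3 -> substrate=2 bound=4 product=3
t=7: arr=2 -> substrate=4 bound=4 product=3
t=8: arr=1 -> substrate=2 bound=4 product=6
t=9: arr=2 -> substrate=4 bound=4 product=6
t=10: arr=0 -> substrate=3 bound=4 product=7
t=11: arr=3 -> substrate=6 bound=4 product=7
t=12: arr=0 -> substrate=3 bound=4 product=10

Answer: 3 3 3 3 3 3 4 4 4 4 4 4 4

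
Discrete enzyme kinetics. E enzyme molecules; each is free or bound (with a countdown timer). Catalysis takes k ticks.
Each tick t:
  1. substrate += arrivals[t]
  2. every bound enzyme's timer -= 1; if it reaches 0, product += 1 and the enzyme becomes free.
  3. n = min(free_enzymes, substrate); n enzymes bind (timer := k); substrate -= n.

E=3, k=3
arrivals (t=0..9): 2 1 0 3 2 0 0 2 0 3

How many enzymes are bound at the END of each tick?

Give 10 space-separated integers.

Answer: 2 3 3 3 3 3 3 3 3 3

Derivation:
t=0: arr=2 -> substrate=0 bound=2 product=0
t=1: arr=1 -> substrate=0 bound=3 product=0
t=2: arr=0 -> substrate=0 bound=3 product=0
t=3: arr=3 -> substrate=1 bound=3 product=2
t=4: arr=2 -> substrate=2 bound=3 product=3
t=5: arr=0 -> substrate=2 bound=3 product=3
t=6: arr=0 -> substrate=0 bound=3 product=5
t=7: arr=2 -> substrate=1 bound=3 product=6
t=8: arr=0 -> substrate=1 bound=3 product=6
t=9: arr=3 -> substrate=2 bound=3 product=8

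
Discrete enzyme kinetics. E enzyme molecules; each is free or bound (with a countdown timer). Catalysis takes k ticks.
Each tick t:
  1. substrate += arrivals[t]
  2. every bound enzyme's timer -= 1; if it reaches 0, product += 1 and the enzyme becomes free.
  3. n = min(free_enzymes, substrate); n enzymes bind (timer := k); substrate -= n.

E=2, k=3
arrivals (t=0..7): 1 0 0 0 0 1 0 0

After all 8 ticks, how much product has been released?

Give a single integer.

Answer: 1

Derivation:
t=0: arr=1 -> substrate=0 bound=1 product=0
t=1: arr=0 -> substrate=0 bound=1 product=0
t=2: arr=0 -> substrate=0 bound=1 product=0
t=3: arr=0 -> substrate=0 bound=0 product=1
t=4: arr=0 -> substrate=0 bound=0 product=1
t=5: arr=1 -> substrate=0 bound=1 product=1
t=6: arr=0 -> substrate=0 bound=1 product=1
t=7: arr=0 -> substrate=0 bound=1 product=1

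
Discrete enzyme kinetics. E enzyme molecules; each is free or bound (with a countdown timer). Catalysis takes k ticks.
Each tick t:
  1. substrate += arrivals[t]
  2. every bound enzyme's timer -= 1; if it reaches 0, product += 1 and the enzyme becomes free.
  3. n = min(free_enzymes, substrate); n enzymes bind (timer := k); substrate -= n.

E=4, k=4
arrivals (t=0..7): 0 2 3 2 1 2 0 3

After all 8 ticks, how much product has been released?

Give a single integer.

t=0: arr=0 -> substrate=0 bound=0 product=0
t=1: arr=2 -> substrate=0 bound=2 product=0
t=2: arr=3 -> substrate=1 bound=4 product=0
t=3: arr=2 -> substrate=3 bound=4 product=0
t=4: arr=1 -> substrate=4 bound=4 product=0
t=5: arr=2 -> substrate=4 bound=4 product=2
t=6: arr=0 -> substrate=2 bound=4 product=4
t=7: arr=3 -> substrate=5 bound=4 product=4

Answer: 4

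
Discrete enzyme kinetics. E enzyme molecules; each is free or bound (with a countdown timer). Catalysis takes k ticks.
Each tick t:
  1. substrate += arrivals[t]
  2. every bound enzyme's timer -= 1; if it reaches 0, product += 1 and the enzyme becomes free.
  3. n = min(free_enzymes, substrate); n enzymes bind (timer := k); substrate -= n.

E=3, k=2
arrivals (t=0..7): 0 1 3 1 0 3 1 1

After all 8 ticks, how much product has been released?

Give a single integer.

Answer: 7

Derivation:
t=0: arr=0 -> substrate=0 bound=0 product=0
t=1: arr=1 -> substrate=0 bound=1 product=0
t=2: arr=3 -> substrate=1 bound=3 product=0
t=3: arr=1 -> substrate=1 bound=3 product=1
t=4: arr=0 -> substrate=0 bound=2 product=3
t=5: arr=3 -> substrate=1 bound=3 product=4
t=6: arr=1 -> substrate=1 bound=3 product=5
t=7: arr=1 -> substrate=0 bound=3 product=7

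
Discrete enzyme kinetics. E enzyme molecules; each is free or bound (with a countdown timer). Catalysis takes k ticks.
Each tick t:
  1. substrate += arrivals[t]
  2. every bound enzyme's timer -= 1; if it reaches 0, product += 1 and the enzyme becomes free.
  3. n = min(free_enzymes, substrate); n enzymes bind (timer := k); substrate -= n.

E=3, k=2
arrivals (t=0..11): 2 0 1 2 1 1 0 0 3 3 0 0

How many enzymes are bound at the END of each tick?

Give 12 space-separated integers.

Answer: 2 2 1 3 3 2 1 0 3 3 3 3

Derivation:
t=0: arr=2 -> substrate=0 bound=2 product=0
t=1: arr=0 -> substrate=0 bound=2 product=0
t=2: arr=1 -> substrate=0 bound=1 product=2
t=3: arr=2 -> substrate=0 bound=3 product=2
t=4: arr=1 -> substrate=0 bound=3 product=3
t=5: arr=1 -> substrate=0 bound=2 product=5
t=6: arr=0 -> substrate=0 bound=1 product=6
t=7: arr=0 -> substrate=0 bound=0 product=7
t=8: arr=3 -> substrate=0 bound=3 product=7
t=9: arr=3 -> substrate=3 bound=3 product=7
t=10: arr=0 -> substrate=0 bound=3 product=10
t=11: arr=0 -> substrate=0 bound=3 product=10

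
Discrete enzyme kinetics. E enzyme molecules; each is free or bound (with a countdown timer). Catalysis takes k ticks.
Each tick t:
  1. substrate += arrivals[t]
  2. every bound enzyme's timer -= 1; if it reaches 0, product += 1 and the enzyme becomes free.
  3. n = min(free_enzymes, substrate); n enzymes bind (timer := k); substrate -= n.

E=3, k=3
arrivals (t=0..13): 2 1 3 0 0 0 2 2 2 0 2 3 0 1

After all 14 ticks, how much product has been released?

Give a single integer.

t=0: arr=2 -> substrate=0 bound=2 product=0
t=1: arr=1 -> substrate=0 bound=3 product=0
t=2: arr=3 -> substrate=3 bound=3 product=0
t=3: arr=0 -> substrate=1 bound=3 product=2
t=4: arr=0 -> substrate=0 bound=3 product=3
t=5: arr=0 -> substrate=0 bound=3 product=3
t=6: arr=2 -> substrate=0 bound=3 product=5
t=7: arr=2 -> substrate=1 bound=3 product=6
t=8: arr=2 -> substrate=3 bound=3 product=6
t=9: arr=0 -> substrate=1 bound=3 product=8
t=10: arr=2 -> substrate=2 bound=3 product=9
t=11: arr=3 -> substrate=5 bound=3 product=9
t=12: arr=0 -> substrate=3 bound=3 product=11
t=13: arr=1 -> substrate=3 bound=3 product=12

Answer: 12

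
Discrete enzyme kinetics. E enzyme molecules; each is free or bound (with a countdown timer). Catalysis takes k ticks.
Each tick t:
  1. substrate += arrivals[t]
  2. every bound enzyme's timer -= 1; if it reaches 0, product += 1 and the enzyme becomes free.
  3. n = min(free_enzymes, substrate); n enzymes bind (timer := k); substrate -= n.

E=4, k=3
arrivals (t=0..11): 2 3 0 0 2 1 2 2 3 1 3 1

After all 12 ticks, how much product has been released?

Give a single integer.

Answer: 12

Derivation:
t=0: arr=2 -> substrate=0 bound=2 product=0
t=1: arr=3 -> substrate=1 bound=4 product=0
t=2: arr=0 -> substrate=1 bound=4 product=0
t=3: arr=0 -> substrate=0 bound=3 product=2
t=4: arr=2 -> substrate=0 bound=3 product=4
t=5: arr=1 -> substrate=0 bound=4 product=4
t=6: arr=2 -> substrate=1 bound=4 product=5
t=7: arr=2 -> substrate=1 bound=4 product=7
t=8: arr=3 -> substrate=3 bound=4 product=8
t=9: arr=1 -> substrate=3 bound=4 product=9
t=10: arr=3 -> substrate=4 bound=4 product=11
t=11: arr=1 -> substrate=4 bound=4 product=12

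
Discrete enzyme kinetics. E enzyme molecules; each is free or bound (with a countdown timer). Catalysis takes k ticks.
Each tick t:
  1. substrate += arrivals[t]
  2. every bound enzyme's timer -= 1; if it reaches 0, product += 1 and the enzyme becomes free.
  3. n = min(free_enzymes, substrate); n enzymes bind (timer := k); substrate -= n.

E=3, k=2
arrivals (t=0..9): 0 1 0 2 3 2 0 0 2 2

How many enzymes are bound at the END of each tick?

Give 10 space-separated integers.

Answer: 0 1 1 2 3 3 3 2 3 3

Derivation:
t=0: arr=0 -> substrate=0 bound=0 product=0
t=1: arr=1 -> substrate=0 bound=1 product=0
t=2: arr=0 -> substrate=0 bound=1 product=0
t=3: arr=2 -> substrate=0 bound=2 product=1
t=4: arr=3 -> substrate=2 bound=3 product=1
t=5: arr=2 -> substrate=2 bound=3 product=3
t=6: arr=0 -> substrate=1 bound=3 product=4
t=7: arr=0 -> substrate=0 bound=2 product=6
t=8: arr=2 -> substrate=0 bound=3 product=7
t=9: arr=2 -> substrate=1 bound=3 product=8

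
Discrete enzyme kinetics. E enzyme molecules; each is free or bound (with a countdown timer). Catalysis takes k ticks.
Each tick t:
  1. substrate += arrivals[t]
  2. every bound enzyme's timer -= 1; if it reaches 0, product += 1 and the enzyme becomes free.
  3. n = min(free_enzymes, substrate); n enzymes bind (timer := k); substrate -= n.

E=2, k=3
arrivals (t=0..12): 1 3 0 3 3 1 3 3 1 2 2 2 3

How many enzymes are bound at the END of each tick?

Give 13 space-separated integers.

Answer: 1 2 2 2 2 2 2 2 2 2 2 2 2

Derivation:
t=0: arr=1 -> substrate=0 bound=1 product=0
t=1: arr=3 -> substrate=2 bound=2 product=0
t=2: arr=0 -> substrate=2 bound=2 product=0
t=3: arr=3 -> substrate=4 bound=2 product=1
t=4: arr=3 -> substrate=6 bound=2 product=2
t=5: arr=1 -> substrate=7 bound=2 product=2
t=6: arr=3 -> substrate=9 bound=2 product=3
t=7: arr=3 -> substrate=11 bound=2 product=4
t=8: arr=1 -> substrate=12 bound=2 product=4
t=9: arr=2 -> substrate=13 bound=2 product=5
t=10: arr=2 -> substrate=14 bound=2 product=6
t=11: arr=2 -> substrate=16 bound=2 product=6
t=12: arr=3 -> substrate=18 bound=2 product=7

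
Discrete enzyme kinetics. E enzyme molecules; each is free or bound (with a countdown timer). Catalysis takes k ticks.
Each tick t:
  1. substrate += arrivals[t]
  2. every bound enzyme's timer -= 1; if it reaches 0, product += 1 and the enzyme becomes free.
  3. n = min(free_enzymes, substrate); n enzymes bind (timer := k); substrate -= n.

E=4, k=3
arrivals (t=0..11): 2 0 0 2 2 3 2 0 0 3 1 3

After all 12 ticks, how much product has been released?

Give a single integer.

t=0: arr=2 -> substrate=0 bound=2 product=0
t=1: arr=0 -> substrate=0 bound=2 product=0
t=2: arr=0 -> substrate=0 bound=2 product=0
t=3: arr=2 -> substrate=0 bound=2 product=2
t=4: arr=2 -> substrate=0 bound=4 product=2
t=5: arr=3 -> substrate=3 bound=4 product=2
t=6: arr=2 -> substrate=3 bound=4 product=4
t=7: arr=0 -> substrate=1 bound=4 product=6
t=8: arr=0 -> substrate=1 bound=4 product=6
t=9: arr=3 -> substrate=2 bound=4 product=8
t=10: arr=1 -> substrate=1 bound=4 product=10
t=11: arr=3 -> substrate=4 bound=4 product=10

Answer: 10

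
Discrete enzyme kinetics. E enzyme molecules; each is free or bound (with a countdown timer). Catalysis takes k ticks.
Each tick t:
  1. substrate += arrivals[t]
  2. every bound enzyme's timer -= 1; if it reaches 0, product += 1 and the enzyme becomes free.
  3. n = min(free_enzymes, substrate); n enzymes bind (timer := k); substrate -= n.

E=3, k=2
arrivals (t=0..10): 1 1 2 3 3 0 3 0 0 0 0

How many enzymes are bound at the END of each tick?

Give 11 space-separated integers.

t=0: arr=1 -> substrate=0 bound=1 product=0
t=1: arr=1 -> substrate=0 bound=2 product=0
t=2: arr=2 -> substrate=0 bound=3 product=1
t=3: arr=3 -> substrate=2 bound=3 product=2
t=4: arr=3 -> substrate=3 bound=3 product=4
t=5: arr=0 -> substrate=2 bound=3 product=5
t=6: arr=3 -> substrate=3 bound=3 product=7
t=7: arr=0 -> substrate=2 bound=3 product=8
t=8: arr=0 -> substrate=0 bound=3 product=10
t=9: arr=0 -> substrate=0 bound=2 product=11
t=10: arr=0 -> substrate=0 bound=0 product=13

Answer: 1 2 3 3 3 3 3 3 3 2 0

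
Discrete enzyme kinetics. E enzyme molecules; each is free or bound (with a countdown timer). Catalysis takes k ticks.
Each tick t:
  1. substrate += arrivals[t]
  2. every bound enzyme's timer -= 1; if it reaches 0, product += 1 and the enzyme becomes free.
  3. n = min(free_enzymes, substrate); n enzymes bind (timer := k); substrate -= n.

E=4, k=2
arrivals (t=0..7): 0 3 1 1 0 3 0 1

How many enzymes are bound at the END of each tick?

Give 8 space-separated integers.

t=0: arr=0 -> substrate=0 bound=0 product=0
t=1: arr=3 -> substrate=0 bound=3 product=0
t=2: arr=1 -> substrate=0 bound=4 product=0
t=3: arr=1 -> substrate=0 bound=2 product=3
t=4: arr=0 -> substrate=0 bound=1 product=4
t=5: arr=3 -> substrate=0 bound=3 product=5
t=6: arr=0 -> substrate=0 bound=3 product=5
t=7: arr=1 -> substrate=0 bound=1 product=8

Answer: 0 3 4 2 1 3 3 1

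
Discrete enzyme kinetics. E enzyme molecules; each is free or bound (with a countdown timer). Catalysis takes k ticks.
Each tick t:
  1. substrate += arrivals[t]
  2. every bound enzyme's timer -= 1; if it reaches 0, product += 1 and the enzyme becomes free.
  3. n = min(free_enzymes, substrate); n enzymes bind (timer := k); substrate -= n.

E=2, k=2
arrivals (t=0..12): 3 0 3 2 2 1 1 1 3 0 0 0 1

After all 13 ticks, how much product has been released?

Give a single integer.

Answer: 12

Derivation:
t=0: arr=3 -> substrate=1 bound=2 product=0
t=1: arr=0 -> substrate=1 bound=2 product=0
t=2: arr=3 -> substrate=2 bound=2 product=2
t=3: arr=2 -> substrate=4 bound=2 product=2
t=4: arr=2 -> substrate=4 bound=2 product=4
t=5: arr=1 -> substrate=5 bound=2 product=4
t=6: arr=1 -> substrate=4 bound=2 product=6
t=7: arr=1 -> substrate=5 bound=2 product=6
t=8: arr=3 -> substrate=6 bound=2 product=8
t=9: arr=0 -> substrate=6 bound=2 product=8
t=10: arr=0 -> substrate=4 bound=2 product=10
t=11: arr=0 -> substrate=4 bound=2 product=10
t=12: arr=1 -> substrate=3 bound=2 product=12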